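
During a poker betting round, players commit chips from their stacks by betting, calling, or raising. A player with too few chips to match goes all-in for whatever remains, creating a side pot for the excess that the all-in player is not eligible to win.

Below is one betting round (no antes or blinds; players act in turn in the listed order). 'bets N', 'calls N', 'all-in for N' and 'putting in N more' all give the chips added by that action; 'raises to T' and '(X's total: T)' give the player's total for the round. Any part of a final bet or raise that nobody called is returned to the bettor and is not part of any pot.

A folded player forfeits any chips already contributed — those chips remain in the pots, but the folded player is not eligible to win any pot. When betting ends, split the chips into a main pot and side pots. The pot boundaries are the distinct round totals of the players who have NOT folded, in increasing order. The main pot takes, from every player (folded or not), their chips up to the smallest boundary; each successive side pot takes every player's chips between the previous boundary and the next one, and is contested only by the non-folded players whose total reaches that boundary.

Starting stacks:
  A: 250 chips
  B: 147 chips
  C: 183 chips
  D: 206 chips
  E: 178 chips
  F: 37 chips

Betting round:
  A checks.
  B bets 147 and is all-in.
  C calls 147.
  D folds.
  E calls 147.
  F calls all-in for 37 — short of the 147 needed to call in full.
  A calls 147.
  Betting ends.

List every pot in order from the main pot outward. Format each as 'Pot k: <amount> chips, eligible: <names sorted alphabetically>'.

Contributions: A=147, B=147, C=147, E=147, F=37
Folded: D
Pot levels (distinct totals of non-folded players): 37, 147
Layer 1-37: 37 each from A, B, C, E, F = 37*5 = 185 chips; eligible A, B, C, E, F
Layer 38-147: 110 each from A, B, C, E = 110*4 = 440 chips; eligible A, B, C, E

Pot 1: 185 chips, eligible: A, B, C, E, F
Pot 2: 440 chips, eligible: A, B, C, E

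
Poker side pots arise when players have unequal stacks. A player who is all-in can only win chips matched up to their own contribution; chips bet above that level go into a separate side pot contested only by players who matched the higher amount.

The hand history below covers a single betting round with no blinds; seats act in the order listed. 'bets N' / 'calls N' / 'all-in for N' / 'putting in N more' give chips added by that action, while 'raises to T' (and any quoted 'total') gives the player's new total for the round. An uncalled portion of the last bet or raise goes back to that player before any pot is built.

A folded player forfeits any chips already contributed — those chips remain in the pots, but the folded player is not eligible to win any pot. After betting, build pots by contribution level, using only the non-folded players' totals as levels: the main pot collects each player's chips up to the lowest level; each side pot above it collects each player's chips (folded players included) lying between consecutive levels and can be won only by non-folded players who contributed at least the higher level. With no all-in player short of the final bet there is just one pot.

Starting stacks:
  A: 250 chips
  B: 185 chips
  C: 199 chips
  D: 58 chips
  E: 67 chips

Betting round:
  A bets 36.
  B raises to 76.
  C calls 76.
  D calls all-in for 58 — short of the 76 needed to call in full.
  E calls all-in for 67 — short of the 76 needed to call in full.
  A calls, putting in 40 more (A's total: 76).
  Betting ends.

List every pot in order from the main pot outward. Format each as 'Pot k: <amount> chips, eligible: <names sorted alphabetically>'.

Contributions: A=76, B=76, C=76, D=58, E=67
Pot levels (distinct totals of non-folded players): 58, 67, 76
Layer 1-58: 58 each from A, B, C, D, E = 58*5 = 290 chips; eligible A, B, C, D, E
Layer 59-67: 9 each from A, B, C, E = 9*4 = 36 chips; eligible A, B, C, E
Layer 68-76: 9 each from A, B, C = 9*3 = 27 chips; eligible A, B, C

Pot 1: 290 chips, eligible: A, B, C, D, E
Pot 2: 36 chips, eligible: A, B, C, E
Pot 3: 27 chips, eligible: A, B, C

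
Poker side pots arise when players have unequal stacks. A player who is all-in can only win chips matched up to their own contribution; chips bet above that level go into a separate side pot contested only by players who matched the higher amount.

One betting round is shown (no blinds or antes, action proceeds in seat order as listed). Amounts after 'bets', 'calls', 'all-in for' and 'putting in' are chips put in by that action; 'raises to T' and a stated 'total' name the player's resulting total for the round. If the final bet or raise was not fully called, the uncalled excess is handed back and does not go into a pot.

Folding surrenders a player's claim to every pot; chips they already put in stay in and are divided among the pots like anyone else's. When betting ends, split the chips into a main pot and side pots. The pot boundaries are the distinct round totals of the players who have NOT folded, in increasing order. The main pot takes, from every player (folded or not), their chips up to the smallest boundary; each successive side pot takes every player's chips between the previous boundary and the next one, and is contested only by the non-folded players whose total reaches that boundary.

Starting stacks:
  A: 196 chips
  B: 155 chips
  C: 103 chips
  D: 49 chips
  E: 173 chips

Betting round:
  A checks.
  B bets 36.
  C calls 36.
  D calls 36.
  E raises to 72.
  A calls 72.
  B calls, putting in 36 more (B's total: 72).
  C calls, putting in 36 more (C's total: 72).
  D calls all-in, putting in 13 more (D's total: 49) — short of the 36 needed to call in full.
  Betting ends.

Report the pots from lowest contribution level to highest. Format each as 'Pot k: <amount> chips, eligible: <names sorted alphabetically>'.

Pot 1: 245 chips, eligible: A, B, C, D, E
Pot 2: 92 chips, eligible: A, B, C, E

Derivation:
Contributions: A=72, B=72, C=72, D=49, E=72
Pot levels (distinct totals of non-folded players): 49, 72
Layer 1-49: 49 each from A, B, C, D, E = 49*5 = 245 chips; eligible A, B, C, D, E
Layer 50-72: 23 each from A, B, C, E = 23*4 = 92 chips; eligible A, B, C, E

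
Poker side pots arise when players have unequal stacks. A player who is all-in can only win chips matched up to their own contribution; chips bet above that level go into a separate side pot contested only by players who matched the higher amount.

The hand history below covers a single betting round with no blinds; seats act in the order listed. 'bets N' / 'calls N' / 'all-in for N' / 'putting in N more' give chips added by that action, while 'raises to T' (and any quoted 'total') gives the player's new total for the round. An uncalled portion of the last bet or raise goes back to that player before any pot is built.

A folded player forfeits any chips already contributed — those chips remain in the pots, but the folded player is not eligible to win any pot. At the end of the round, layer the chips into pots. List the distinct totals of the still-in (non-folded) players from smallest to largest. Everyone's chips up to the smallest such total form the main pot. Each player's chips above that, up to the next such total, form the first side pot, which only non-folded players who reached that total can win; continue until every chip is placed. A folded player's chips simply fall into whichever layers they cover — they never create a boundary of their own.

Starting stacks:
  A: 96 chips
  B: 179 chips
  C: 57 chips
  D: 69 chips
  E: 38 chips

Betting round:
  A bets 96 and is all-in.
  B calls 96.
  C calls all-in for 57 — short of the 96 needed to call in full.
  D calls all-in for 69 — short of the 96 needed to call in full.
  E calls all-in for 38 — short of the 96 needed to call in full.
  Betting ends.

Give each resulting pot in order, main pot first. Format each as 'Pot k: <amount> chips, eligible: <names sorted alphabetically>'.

Pot 1: 190 chips, eligible: A, B, C, D, E
Pot 2: 76 chips, eligible: A, B, C, D
Pot 3: 36 chips, eligible: A, B, D
Pot 4: 54 chips, eligible: A, B

Derivation:
Contributions: A=96, B=96, C=57, D=69, E=38
Pot levels (distinct totals of non-folded players): 38, 57, 69, 96
Layer 1-38: 38 each from A, B, C, D, E = 38*5 = 190 chips; eligible A, B, C, D, E
Layer 39-57: 19 each from A, B, C, D = 19*4 = 76 chips; eligible A, B, C, D
Layer 58-69: 12 each from A, B, D = 12*3 = 36 chips; eligible A, B, D
Layer 70-96: 27 each from A, B = 27*2 = 54 chips; eligible A, B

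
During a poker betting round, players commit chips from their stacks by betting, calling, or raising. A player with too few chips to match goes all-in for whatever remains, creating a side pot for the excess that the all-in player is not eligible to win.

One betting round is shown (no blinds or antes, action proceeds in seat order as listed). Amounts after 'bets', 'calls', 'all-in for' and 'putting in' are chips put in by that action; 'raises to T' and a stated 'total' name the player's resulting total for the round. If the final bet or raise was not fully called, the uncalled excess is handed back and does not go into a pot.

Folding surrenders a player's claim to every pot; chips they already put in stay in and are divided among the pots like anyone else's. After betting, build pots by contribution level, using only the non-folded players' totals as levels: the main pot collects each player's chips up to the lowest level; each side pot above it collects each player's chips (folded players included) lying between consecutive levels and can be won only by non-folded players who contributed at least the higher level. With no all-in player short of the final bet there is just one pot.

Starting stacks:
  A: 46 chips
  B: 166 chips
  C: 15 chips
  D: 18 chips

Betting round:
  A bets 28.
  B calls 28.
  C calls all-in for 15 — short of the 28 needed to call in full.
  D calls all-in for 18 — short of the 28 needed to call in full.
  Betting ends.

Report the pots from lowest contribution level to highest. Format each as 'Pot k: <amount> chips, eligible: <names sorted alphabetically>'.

Pot 1: 60 chips, eligible: A, B, C, D
Pot 2: 9 chips, eligible: A, B, D
Pot 3: 20 chips, eligible: A, B

Derivation:
Contributions: A=28, B=28, C=15, D=18
Pot levels (distinct totals of non-folded players): 15, 18, 28
Layer 1-15: 15 each from A, B, C, D = 15*4 = 60 chips; eligible A, B, C, D
Layer 16-18: 3 each from A, B, D = 3*3 = 9 chips; eligible A, B, D
Layer 19-28: 10 each from A, B = 10*2 = 20 chips; eligible A, B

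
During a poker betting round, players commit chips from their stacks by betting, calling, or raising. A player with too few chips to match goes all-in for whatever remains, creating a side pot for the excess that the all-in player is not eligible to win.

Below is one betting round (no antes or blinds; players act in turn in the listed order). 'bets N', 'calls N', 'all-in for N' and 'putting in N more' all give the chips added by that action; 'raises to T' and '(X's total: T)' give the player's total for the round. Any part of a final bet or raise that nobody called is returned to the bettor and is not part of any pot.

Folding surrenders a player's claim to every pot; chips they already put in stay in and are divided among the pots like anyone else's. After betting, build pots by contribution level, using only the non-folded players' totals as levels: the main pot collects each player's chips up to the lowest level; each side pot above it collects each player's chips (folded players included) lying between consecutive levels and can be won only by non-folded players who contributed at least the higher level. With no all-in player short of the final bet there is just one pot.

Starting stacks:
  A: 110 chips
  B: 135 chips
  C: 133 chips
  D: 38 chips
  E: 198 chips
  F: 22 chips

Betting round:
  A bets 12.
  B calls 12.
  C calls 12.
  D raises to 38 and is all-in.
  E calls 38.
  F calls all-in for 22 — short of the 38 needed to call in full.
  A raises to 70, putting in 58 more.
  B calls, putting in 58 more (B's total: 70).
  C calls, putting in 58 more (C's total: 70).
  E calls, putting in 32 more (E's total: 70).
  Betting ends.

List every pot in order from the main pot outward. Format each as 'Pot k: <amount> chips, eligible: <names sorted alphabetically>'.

Pot 1: 132 chips, eligible: A, B, C, D, E, F
Pot 2: 80 chips, eligible: A, B, C, D, E
Pot 3: 128 chips, eligible: A, B, C, E

Derivation:
Contributions: A=70, B=70, C=70, D=38, E=70, F=22
Pot levels (distinct totals of non-folded players): 22, 38, 70
Layer 1-22: 22 each from A, B, C, D, E, F = 22*6 = 132 chips; eligible A, B, C, D, E, F
Layer 23-38: 16 each from A, B, C, D, E = 16*5 = 80 chips; eligible A, B, C, D, E
Layer 39-70: 32 each from A, B, C, E = 32*4 = 128 chips; eligible A, B, C, E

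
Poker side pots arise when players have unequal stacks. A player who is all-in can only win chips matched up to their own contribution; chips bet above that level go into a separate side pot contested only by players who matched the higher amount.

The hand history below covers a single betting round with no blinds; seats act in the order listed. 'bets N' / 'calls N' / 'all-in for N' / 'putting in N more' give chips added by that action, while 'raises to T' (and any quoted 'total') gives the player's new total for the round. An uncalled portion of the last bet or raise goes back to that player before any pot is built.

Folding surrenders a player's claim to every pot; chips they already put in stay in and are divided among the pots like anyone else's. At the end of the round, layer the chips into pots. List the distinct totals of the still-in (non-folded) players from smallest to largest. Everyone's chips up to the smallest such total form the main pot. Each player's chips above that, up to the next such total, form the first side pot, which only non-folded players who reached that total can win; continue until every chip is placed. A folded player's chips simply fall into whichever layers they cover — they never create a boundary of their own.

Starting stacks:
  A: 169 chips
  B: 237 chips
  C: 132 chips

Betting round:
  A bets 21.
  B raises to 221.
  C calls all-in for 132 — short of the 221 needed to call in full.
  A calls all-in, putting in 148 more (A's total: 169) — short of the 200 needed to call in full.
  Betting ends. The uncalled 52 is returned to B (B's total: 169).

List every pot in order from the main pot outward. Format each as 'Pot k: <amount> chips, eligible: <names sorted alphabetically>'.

Contributions (after 52 returned to B): A=169, B=169, C=132
Pot levels (distinct totals of non-folded players): 132, 169
Layer 1-132: 132 each from A, B, C = 132*3 = 396 chips; eligible A, B, C
Layer 133-169: 37 each from A, B = 37*2 = 74 chips; eligible A, B

Pot 1: 396 chips, eligible: A, B, C
Pot 2: 74 chips, eligible: A, B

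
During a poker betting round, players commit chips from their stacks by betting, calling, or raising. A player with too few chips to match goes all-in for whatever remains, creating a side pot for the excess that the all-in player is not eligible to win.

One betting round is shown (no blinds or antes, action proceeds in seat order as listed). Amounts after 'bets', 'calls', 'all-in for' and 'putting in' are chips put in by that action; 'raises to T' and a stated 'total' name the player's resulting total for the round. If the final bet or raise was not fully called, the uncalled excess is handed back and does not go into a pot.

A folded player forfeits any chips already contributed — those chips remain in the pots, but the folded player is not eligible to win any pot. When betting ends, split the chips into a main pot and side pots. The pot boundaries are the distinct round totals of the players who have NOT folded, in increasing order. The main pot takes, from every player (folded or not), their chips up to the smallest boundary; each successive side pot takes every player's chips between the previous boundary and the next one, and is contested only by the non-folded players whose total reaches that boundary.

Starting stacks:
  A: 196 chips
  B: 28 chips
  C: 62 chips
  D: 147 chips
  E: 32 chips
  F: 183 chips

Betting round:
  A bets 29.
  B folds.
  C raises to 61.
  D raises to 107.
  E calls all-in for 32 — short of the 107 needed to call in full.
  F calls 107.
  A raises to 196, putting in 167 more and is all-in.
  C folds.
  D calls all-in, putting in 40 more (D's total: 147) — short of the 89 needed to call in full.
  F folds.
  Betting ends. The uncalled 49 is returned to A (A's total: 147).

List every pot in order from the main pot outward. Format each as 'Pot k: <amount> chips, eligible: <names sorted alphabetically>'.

Pot 1: 160 chips, eligible: A, D, E
Pot 2: 334 chips, eligible: A, D

Derivation:
Contributions (after 49 returned to A): A=147, C=61, D=147, E=32, F=107
Folded: B, C, F
Pot levels (distinct totals of non-folded players): 32, 147
Layer 1-32: 32 each from A, C, D, E, F = 32*5 = 160 chips; eligible A, D, E
Layer 33-147: A 115 + C 29 + D 115 + F 75 = 334 chips; eligible A, D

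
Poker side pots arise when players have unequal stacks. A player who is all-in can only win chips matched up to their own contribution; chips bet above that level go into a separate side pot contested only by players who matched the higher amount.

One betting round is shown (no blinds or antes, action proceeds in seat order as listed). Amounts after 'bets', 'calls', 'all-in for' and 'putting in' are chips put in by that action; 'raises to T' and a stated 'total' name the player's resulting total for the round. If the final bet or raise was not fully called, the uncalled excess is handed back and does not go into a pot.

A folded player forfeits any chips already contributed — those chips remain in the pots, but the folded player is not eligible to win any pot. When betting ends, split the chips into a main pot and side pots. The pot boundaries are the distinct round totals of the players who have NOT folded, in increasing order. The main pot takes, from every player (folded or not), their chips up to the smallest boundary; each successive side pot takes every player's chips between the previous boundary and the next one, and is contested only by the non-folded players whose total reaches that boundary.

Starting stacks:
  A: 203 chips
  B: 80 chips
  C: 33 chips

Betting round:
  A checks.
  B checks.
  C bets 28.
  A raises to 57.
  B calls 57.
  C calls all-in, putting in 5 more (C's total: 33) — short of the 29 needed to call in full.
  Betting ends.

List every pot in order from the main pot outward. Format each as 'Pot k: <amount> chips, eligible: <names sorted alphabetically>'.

Pot 1: 99 chips, eligible: A, B, C
Pot 2: 48 chips, eligible: A, B

Derivation:
Contributions: A=57, B=57, C=33
Pot levels (distinct totals of non-folded players): 33, 57
Layer 1-33: 33 each from A, B, C = 33*3 = 99 chips; eligible A, B, C
Layer 34-57: 24 each from A, B = 24*2 = 48 chips; eligible A, B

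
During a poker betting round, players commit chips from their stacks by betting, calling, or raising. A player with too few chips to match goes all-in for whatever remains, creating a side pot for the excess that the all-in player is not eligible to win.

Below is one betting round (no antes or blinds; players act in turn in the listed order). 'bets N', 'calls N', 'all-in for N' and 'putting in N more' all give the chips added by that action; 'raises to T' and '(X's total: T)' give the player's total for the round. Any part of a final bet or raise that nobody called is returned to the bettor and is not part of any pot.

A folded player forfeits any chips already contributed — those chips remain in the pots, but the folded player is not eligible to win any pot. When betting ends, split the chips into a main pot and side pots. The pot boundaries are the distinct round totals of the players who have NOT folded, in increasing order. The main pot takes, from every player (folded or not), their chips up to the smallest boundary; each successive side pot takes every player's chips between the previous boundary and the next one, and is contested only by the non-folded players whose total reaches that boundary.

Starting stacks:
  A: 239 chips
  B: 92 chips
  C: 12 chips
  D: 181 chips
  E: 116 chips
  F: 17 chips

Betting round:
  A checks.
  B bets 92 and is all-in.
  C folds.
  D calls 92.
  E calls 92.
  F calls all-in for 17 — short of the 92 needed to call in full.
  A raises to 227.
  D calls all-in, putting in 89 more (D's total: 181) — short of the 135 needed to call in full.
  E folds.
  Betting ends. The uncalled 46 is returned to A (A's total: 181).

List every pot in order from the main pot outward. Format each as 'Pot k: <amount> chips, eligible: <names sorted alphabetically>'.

Pot 1: 85 chips, eligible: A, B, D, F
Pot 2: 300 chips, eligible: A, B, D
Pot 3: 178 chips, eligible: A, D

Derivation:
Contributions (after 46 returned to A): A=181, B=92, D=181, E=92, F=17
Folded: C, E
Pot levels (distinct totals of non-folded players): 17, 92, 181
Layer 1-17: 17 each from A, B, D, E, F = 17*5 = 85 chips; eligible A, B, D, F
Layer 18-92: 75 each from A, B, D, E = 75*4 = 300 chips; eligible A, B, D
Layer 93-181: 89 each from A, D = 89*2 = 178 chips; eligible A, D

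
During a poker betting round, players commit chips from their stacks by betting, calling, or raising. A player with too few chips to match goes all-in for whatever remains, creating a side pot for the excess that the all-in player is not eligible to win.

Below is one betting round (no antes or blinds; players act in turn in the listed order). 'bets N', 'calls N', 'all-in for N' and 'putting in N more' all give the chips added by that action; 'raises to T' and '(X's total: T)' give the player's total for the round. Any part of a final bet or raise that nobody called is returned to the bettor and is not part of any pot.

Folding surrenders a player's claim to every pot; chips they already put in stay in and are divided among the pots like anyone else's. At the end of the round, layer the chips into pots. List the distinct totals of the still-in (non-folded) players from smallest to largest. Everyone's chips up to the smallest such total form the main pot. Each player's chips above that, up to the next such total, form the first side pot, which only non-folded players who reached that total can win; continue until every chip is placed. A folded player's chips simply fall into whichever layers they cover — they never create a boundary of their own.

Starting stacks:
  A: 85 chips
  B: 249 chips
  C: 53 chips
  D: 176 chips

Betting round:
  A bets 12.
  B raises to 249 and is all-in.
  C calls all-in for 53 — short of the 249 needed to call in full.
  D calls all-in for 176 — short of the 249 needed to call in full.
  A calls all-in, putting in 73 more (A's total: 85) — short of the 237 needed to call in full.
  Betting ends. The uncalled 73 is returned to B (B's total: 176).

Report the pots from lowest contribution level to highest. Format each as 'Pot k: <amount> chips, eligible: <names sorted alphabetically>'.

Pot 1: 212 chips, eligible: A, B, C, D
Pot 2: 96 chips, eligible: A, B, D
Pot 3: 182 chips, eligible: B, D

Derivation:
Contributions (after 73 returned to B): A=85, B=176, C=53, D=176
Pot levels (distinct totals of non-folded players): 53, 85, 176
Layer 1-53: 53 each from A, B, C, D = 53*4 = 212 chips; eligible A, B, C, D
Layer 54-85: 32 each from A, B, D = 32*3 = 96 chips; eligible A, B, D
Layer 86-176: 91 each from B, D = 91*2 = 182 chips; eligible B, D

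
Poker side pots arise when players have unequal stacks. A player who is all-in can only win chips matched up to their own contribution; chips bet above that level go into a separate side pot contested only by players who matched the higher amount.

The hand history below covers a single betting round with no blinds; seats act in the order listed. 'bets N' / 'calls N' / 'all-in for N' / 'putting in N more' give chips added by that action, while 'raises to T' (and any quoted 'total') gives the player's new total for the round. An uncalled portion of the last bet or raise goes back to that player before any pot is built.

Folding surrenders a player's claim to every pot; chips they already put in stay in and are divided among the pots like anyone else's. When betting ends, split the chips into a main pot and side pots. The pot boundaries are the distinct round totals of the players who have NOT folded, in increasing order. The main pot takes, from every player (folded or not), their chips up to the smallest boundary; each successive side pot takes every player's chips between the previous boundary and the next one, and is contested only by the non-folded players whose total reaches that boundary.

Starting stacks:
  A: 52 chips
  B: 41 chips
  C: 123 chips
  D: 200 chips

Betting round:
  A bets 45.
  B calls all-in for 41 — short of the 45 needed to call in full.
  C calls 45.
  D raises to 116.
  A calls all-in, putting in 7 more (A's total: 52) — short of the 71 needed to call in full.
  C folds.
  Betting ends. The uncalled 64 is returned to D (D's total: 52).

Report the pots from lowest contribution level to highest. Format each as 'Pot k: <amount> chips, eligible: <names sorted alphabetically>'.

Pot 1: 164 chips, eligible: A, B, D
Pot 2: 26 chips, eligible: A, D

Derivation:
Contributions (after 64 returned to D): A=52, B=41, C=45, D=52
Folded: C
Pot levels (distinct totals of non-folded players): 41, 52
Layer 1-41: 41 each from A, B, C, D = 41*4 = 164 chips; eligible A, B, D
Layer 42-52: A 11 + C 4 + D 11 = 26 chips; eligible A, D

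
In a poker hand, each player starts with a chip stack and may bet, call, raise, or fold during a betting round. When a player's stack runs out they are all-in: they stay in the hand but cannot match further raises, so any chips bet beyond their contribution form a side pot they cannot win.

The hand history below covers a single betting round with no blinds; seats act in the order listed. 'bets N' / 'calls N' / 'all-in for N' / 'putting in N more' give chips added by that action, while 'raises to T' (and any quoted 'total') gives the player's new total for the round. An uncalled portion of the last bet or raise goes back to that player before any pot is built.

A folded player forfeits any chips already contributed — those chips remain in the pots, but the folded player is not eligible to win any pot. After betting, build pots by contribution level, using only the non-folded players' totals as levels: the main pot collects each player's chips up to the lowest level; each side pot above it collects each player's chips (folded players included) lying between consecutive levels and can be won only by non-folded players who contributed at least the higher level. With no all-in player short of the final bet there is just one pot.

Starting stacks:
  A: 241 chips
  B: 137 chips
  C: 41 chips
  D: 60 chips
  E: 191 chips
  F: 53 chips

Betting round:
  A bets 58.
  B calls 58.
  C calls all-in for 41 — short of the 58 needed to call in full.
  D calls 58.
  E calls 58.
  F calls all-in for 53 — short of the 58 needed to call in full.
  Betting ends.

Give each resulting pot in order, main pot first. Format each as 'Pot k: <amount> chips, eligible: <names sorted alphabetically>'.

Pot 1: 246 chips, eligible: A, B, C, D, E, F
Pot 2: 60 chips, eligible: A, B, D, E, F
Pot 3: 20 chips, eligible: A, B, D, E

Derivation:
Contributions: A=58, B=58, C=41, D=58, E=58, F=53
Pot levels (distinct totals of non-folded players): 41, 53, 58
Layer 1-41: 41 each from A, B, C, D, E, F = 41*6 = 246 chips; eligible A, B, C, D, E, F
Layer 42-53: 12 each from A, B, D, E, F = 12*5 = 60 chips; eligible A, B, D, E, F
Layer 54-58: 5 each from A, B, D, E = 5*4 = 20 chips; eligible A, B, D, E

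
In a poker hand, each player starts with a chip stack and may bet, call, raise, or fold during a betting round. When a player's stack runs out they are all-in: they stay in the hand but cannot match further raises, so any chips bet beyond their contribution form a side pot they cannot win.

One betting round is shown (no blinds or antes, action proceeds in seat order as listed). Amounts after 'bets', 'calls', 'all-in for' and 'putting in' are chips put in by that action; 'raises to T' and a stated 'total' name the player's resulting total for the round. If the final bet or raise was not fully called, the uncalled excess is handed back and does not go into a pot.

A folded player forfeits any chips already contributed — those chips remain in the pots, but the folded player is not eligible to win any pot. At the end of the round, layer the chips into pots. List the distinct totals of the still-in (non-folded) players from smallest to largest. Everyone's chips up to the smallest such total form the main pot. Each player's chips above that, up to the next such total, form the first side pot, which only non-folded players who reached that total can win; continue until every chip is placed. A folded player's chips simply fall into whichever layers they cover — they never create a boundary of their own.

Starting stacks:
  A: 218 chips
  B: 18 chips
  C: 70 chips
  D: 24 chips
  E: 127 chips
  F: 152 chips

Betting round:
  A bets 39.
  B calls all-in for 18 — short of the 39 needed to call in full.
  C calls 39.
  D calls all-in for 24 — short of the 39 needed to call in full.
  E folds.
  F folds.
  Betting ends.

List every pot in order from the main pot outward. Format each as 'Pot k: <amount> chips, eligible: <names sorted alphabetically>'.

Pot 1: 72 chips, eligible: A, B, C, D
Pot 2: 18 chips, eligible: A, C, D
Pot 3: 30 chips, eligible: A, C

Derivation:
Contributions: A=39, B=18, C=39, D=24
Folded: E, F
Pot levels (distinct totals of non-folded players): 18, 24, 39
Layer 1-18: 18 each from A, B, C, D = 18*4 = 72 chips; eligible A, B, C, D
Layer 19-24: 6 each from A, C, D = 6*3 = 18 chips; eligible A, C, D
Layer 25-39: 15 each from A, C = 15*2 = 30 chips; eligible A, C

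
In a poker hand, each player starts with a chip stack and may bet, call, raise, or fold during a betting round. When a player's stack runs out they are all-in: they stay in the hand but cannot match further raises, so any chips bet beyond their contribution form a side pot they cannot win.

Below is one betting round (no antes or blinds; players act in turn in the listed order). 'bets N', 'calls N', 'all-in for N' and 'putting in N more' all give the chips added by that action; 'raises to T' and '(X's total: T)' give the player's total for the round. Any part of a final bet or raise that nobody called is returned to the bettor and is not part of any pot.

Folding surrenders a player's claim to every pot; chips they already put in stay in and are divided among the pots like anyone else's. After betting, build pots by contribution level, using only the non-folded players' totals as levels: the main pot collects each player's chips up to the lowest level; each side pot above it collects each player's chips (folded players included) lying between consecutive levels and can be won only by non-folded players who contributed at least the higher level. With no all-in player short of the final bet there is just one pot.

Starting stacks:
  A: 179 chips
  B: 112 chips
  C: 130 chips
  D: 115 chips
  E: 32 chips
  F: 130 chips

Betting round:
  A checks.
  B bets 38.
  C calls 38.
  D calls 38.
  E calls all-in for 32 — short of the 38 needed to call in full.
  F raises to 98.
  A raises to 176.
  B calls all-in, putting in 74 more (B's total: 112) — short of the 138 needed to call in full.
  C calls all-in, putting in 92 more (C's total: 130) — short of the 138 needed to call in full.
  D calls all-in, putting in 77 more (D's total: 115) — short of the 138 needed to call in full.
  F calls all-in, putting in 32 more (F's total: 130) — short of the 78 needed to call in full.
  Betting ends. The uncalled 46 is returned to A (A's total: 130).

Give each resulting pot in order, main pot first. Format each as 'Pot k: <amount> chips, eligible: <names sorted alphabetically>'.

Contributions (after 46 returned to A): A=130, B=112, C=130, D=115, E=32, F=130
Pot levels (distinct totals of non-folded players): 32, 112, 115, 130
Layer 1-32: 32 each from A, B, C, D, E, F = 32*6 = 192 chips; eligible A, B, C, D, E, F
Layer 33-112: 80 each from A, B, C, D, F = 80*5 = 400 chips; eligible A, B, C, D, F
Layer 113-115: 3 each from A, C, D, F = 3*4 = 12 chips; eligible A, C, D, F
Layer 116-130: 15 each from A, C, F = 15*3 = 45 chips; eligible A, C, F

Pot 1: 192 chips, eligible: A, B, C, D, E, F
Pot 2: 400 chips, eligible: A, B, C, D, F
Pot 3: 12 chips, eligible: A, C, D, F
Pot 4: 45 chips, eligible: A, C, F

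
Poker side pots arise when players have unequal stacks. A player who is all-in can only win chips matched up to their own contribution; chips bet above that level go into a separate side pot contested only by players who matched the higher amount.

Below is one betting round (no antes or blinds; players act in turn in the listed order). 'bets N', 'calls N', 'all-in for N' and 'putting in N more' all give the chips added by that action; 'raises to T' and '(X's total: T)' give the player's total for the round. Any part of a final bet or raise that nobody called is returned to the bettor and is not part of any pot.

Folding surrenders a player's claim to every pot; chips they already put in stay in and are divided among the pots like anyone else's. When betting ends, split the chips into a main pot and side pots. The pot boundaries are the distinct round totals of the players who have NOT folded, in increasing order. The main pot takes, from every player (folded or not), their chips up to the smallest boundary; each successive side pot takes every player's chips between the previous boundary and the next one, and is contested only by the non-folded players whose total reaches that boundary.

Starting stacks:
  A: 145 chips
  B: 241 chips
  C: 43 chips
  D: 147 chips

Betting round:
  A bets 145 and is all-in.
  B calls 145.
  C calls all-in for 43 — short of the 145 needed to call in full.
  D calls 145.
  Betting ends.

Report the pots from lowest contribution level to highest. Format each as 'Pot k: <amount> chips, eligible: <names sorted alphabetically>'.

Contributions: A=145, B=145, C=43, D=145
Pot levels (distinct totals of non-folded players): 43, 145
Layer 1-43: 43 each from A, B, C, D = 43*4 = 172 chips; eligible A, B, C, D
Layer 44-145: 102 each from A, B, D = 102*3 = 306 chips; eligible A, B, D

Pot 1: 172 chips, eligible: A, B, C, D
Pot 2: 306 chips, eligible: A, B, D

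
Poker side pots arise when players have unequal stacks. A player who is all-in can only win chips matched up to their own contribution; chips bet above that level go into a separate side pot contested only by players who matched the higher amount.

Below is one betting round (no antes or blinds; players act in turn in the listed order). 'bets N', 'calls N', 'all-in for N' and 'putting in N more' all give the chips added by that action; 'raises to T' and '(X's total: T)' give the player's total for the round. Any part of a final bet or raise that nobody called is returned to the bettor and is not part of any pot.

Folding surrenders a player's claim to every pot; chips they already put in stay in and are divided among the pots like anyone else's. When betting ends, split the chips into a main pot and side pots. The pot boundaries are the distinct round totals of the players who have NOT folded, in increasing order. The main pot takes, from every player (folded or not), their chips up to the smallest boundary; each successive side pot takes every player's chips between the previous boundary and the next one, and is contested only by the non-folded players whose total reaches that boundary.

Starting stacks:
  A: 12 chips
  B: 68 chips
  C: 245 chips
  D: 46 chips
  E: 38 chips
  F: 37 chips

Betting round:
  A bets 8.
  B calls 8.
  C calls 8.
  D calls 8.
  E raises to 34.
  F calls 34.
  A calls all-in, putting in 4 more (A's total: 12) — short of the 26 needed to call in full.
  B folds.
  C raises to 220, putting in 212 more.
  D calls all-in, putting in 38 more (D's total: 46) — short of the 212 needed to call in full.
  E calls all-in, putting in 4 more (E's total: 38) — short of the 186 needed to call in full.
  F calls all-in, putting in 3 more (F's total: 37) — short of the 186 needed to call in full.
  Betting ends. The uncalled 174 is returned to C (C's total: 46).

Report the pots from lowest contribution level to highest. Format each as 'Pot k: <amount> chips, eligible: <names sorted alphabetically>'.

Pot 1: 68 chips, eligible: A, C, D, E, F
Pot 2: 100 chips, eligible: C, D, E, F
Pot 3: 3 chips, eligible: C, D, E
Pot 4: 16 chips, eligible: C, D

Derivation:
Contributions (after 174 returned to C): A=12, B=8, C=46, D=46, E=38, F=37
Folded: B
Pot levels (distinct totals of non-folded players): 12, 37, 38, 46
Layer 1-12: A 12 + B 8 + C 12 + D 12 + E 12 + F 12 = 68 chips; eligible A, C, D, E, F
Layer 13-37: 25 each from C, D, E, F = 25*4 = 100 chips; eligible C, D, E, F
Layer 38-38: 1 each from C, D, E = 1*3 = 3 chips; eligible C, D, E
Layer 39-46: 8 each from C, D = 8*2 = 16 chips; eligible C, D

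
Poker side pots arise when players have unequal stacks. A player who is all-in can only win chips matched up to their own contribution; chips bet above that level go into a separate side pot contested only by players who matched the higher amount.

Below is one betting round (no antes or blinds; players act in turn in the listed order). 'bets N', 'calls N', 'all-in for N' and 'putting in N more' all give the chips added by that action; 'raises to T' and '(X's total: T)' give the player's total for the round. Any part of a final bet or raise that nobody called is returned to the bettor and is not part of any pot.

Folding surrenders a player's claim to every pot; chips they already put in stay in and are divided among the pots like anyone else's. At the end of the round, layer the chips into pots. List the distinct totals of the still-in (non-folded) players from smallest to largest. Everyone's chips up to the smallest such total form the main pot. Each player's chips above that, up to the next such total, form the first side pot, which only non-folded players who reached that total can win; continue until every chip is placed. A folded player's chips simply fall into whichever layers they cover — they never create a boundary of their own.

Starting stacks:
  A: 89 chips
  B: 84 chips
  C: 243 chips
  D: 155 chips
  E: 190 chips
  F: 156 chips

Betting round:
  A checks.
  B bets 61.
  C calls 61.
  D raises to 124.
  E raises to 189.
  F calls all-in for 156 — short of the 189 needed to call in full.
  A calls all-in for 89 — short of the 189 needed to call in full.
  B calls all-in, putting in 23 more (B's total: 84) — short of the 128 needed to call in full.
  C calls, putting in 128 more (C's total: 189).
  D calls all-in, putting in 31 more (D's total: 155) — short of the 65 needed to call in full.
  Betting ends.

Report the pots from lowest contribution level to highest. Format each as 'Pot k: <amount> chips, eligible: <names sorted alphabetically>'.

Pot 1: 504 chips, eligible: A, B, C, D, E, F
Pot 2: 25 chips, eligible: A, C, D, E, F
Pot 3: 264 chips, eligible: C, D, E, F
Pot 4: 3 chips, eligible: C, E, F
Pot 5: 66 chips, eligible: C, E

Derivation:
Contributions: A=89, B=84, C=189, D=155, E=189, F=156
Pot levels (distinct totals of non-folded players): 84, 89, 155, 156, 189
Layer 1-84: 84 each from A, B, C, D, E, F = 84*6 = 504 chips; eligible A, B, C, D, E, F
Layer 85-89: 5 each from A, C, D, E, F = 5*5 = 25 chips; eligible A, C, D, E, F
Layer 90-155: 66 each from C, D, E, F = 66*4 = 264 chips; eligible C, D, E, F
Layer 156-156: 1 each from C, E, F = 1*3 = 3 chips; eligible C, E, F
Layer 157-189: 33 each from C, E = 33*2 = 66 chips; eligible C, E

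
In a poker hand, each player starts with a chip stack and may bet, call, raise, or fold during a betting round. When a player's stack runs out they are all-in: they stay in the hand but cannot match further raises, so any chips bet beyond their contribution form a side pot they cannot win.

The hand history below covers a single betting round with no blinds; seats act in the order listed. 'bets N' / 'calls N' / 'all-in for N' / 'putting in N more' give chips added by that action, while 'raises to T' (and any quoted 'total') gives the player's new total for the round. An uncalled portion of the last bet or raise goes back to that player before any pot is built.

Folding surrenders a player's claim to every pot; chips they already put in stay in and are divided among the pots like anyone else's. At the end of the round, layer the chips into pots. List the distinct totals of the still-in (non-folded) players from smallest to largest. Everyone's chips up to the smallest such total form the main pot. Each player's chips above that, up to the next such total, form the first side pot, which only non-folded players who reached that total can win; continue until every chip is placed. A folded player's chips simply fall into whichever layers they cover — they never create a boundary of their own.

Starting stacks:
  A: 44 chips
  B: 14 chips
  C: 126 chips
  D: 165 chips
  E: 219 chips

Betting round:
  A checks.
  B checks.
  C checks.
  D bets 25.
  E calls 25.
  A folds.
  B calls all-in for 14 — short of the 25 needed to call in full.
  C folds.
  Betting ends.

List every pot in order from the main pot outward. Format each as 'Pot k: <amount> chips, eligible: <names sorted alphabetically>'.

Pot 1: 42 chips, eligible: B, D, E
Pot 2: 22 chips, eligible: D, E

Derivation:
Contributions: B=14, D=25, E=25
Folded: A, C
Pot levels (distinct totals of non-folded players): 14, 25
Layer 1-14: 14 each from B, D, E = 14*3 = 42 chips; eligible B, D, E
Layer 15-25: 11 each from D, E = 11*2 = 22 chips; eligible D, E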